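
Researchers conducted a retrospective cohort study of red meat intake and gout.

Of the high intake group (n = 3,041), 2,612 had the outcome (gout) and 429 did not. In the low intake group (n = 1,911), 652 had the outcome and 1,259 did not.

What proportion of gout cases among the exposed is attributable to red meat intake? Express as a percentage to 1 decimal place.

60.3

From the description: a = 2612, b = 429, c = 652, d = 1259.
Risk in exposed = 2612/3041 = 0.85893; risk in unexposed = 652/1911 = 0.34118.
RR = 0.85893/0.34118 = 2.51750
AR% = (RR − 1)/RR × 100 = (2.51750 − 1)/2.51750 × 100 = 60.2781%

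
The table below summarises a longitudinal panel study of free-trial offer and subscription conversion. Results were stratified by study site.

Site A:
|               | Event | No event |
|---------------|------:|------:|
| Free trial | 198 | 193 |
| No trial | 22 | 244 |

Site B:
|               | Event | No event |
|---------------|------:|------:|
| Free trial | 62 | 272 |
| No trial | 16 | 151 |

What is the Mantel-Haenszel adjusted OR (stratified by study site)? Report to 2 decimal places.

6.09

OR_MH = Σ(aᵢdᵢ/nᵢ) / Σ(bᵢcᵢ/nᵢ), where nᵢ is the stratum total.
Stratum 1 (Site A): n = 657; a·d/n = 198·244/657 = 73.5342; b·c/n = 193·22/657 = 6.4627
Stratum 2 (Site B): n = 501; a·d/n = 62·151/501 = 18.6866; b·c/n = 272·16/501 = 8.6866
OR_MH = (73.5342 + 18.6866) / (6.4627 + 8.6866) = 92.2209 / 15.1493 = 6.08745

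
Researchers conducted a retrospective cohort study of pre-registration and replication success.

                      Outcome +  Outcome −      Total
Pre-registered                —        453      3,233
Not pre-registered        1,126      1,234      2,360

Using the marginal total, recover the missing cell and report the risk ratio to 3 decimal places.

The missing cell is in the exposed row: 3233 − 453 = 2780.
So a = 2780, b = 453, c = 1126, d = 1234.
RR = [a/(a+b)] / [c/(c+d)] = (2780/3233) / (1126/2360) = 0.85988/0.47712 = 1.80224

1.802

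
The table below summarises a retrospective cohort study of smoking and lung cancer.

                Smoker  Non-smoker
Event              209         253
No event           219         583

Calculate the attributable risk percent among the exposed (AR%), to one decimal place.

Reading the table with exposure as columns: a = 209 (Smoker, case), b = 219 (Smoker, non-case), c = 253 (Non-smoker, case), d = 583.
Risk in exposed = 209/428 = 0.48832; risk in unexposed = 253/836 = 0.30263.
RR = 0.48832/0.30263 = 1.61357
AR% = (RR − 1)/RR × 100 = (1.61357 − 1)/1.61357 × 100 = 38.0257%

38.0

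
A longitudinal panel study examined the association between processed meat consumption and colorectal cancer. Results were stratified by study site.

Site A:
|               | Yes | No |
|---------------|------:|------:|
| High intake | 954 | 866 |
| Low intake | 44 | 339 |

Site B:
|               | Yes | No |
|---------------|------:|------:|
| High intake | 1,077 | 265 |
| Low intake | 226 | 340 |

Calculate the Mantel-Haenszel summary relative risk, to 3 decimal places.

2.485

RR_MH = Σ(aᵢ·n₀ᵢ/nᵢ) / Σ(cᵢ·n₁ᵢ/nᵢ), with n₁ᵢ = aᵢ+bᵢ (exposed), n₀ᵢ = cᵢ+dᵢ (unexposed), nᵢ = n₁ᵢ+n₀ᵢ.
Stratum 1 (Site A): n₁ = 1820, n₀ = 383, n = 2203; a·n₀/n = 954·383/2203 = 165.8566; c·n₁/n = 44·1820/2203 = 36.3504
Stratum 2 (Site B): n₁ = 1342, n₀ = 566, n = 1908; a·n₀/n = 1077·566/1908 = 319.4874; c·n₁/n = 226·1342/1908 = 158.9581
RR_MH = (165.8566 + 319.4874) / (36.3504 + 158.9581) = 485.3440 / 195.3085 = 2.48501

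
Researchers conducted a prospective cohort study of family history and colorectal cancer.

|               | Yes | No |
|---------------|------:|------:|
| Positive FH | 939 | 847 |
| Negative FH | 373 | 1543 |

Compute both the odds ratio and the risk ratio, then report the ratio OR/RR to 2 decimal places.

Cells: a = 939, b = 847, c = 373, d = 1543.
OR = (939·1543)/(847·373) = 1448877/315931 = 4.58606
Risk in exposed = 939/1786 = 0.52576; risk in unexposed = 373/1916 = 0.19468; RR = 2.70067
OR/RR = 4.58606 / 2.70067 = 1.69812
The outcome is not rare, so the OR lies further from 1 than the RR.

1.70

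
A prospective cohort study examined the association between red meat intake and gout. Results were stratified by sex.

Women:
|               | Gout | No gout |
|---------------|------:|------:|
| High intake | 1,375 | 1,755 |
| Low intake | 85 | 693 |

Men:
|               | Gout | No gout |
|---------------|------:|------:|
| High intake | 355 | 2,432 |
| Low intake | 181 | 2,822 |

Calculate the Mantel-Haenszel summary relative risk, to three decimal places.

2.950

RR_MH = Σ(aᵢ·n₀ᵢ/nᵢ) / Σ(cᵢ·n₁ᵢ/nᵢ), with n₁ᵢ = aᵢ+bᵢ (exposed), n₀ᵢ = cᵢ+dᵢ (unexposed), nᵢ = n₁ᵢ+n₀ᵢ.
Stratum 1 (Women): n₁ = 3130, n₀ = 778, n = 3908; a·n₀/n = 1375·778/3908 = 273.7334; c·n₁/n = 85·3130/3908 = 68.0783
Stratum 2 (Men): n₁ = 2787, n₀ = 3003, n = 5790; a·n₀/n = 355·3003/5790 = 184.1218; c·n₁/n = 181·2787/5790 = 87.1238
RR_MH = (273.7334 + 184.1218) / (68.0783 + 87.1238) = 457.8551 / 155.2021 = 2.95006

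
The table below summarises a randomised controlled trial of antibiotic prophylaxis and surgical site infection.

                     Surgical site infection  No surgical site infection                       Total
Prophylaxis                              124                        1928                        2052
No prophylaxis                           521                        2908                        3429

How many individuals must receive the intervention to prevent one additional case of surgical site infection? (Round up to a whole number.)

Risk in treated group = 124/2052 = 0.06043; risk in control = 521/3429 = 0.15194.
Absolute risk reduction = 0.15194 − 0.06043 = 0.09151
NNT = 1 / ARR = 1 / 0.09151 = 10.928 → round up → 11

11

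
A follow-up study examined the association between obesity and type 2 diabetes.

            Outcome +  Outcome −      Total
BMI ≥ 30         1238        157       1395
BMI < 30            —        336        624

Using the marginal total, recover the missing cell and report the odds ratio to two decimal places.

The missing cell is in the unexposed row: 624 − 336 = 288.
So a = 1238, b = 157, c = 288, d = 336.
OR = (a·d)/(b·c) = (1238 × 336) / (157 × 288) = 415968 / 45216 = 9.19958

9.20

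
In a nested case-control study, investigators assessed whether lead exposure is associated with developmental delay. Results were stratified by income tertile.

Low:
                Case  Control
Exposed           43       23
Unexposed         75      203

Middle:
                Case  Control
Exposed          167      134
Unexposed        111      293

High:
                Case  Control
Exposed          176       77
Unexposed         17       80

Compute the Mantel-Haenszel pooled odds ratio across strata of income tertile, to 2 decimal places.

OR_MH = Σ(aᵢdᵢ/nᵢ) / Σ(bᵢcᵢ/nᵢ), where nᵢ is the stratum total.
Stratum 1 (Low): n = 344; a·d/n = 43·203/344 = 25.3750; b·c/n = 23·75/344 = 5.0145
Stratum 2 (Middle): n = 705; a·d/n = 167·293/705 = 69.4057; b·c/n = 134·111/705 = 21.0979
Stratum 3 (High): n = 350; a·d/n = 176·80/350 = 40.2286; b·c/n = 77·17/350 = 3.7400
OR_MH = (25.3750 + 69.4057 + 40.2286) / (5.0145 + 21.0979 + 3.7400) = 135.0092 / 29.8524 = 4.52256

4.52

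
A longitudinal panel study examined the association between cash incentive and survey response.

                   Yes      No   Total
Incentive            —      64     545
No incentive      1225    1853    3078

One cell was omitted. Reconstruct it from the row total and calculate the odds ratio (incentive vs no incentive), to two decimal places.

The missing cell is in the exposed row: 545 − 64 = 481.
So a = 481, b = 64, c = 1225, d = 1853.
OR = (a·d)/(b·c) = (481 × 1853) / (64 × 1225) = 891293 / 78400 = 11.36853

11.37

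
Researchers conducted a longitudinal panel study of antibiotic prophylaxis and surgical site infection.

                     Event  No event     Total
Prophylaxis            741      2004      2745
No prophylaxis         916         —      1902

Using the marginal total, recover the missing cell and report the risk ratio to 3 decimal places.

0.561

The missing cell is in the unexposed row: 1902 − 916 = 986.
So a = 741, b = 2004, c = 916, d = 986.
RR = [a/(a+b)] / [c/(c+d)] = (741/2745) / (916/1902) = 0.26995/0.48160 = 0.56052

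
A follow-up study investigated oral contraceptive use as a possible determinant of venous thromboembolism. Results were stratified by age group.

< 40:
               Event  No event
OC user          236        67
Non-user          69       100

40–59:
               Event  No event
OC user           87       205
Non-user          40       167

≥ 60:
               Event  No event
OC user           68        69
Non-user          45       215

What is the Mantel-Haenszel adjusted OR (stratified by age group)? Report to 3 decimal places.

3.405

OR_MH = Σ(aᵢdᵢ/nᵢ) / Σ(bᵢcᵢ/nᵢ), where nᵢ is the stratum total.
Stratum 1 (< 40): n = 472; a·d/n = 236·100/472 = 50.0000; b·c/n = 67·69/472 = 9.7945
Stratum 2 (40–59): n = 499; a·d/n = 87·167/499 = 29.1162; b·c/n = 205·40/499 = 16.4329
Stratum 3 (≥ 60): n = 397; a·d/n = 68·215/397 = 36.8262; b·c/n = 69·45/397 = 7.8212
OR_MH = (50.0000 + 29.1162 + 36.8262) / (9.7945 + 16.4329 + 7.8212) = 115.9424 / 34.0485 = 3.40521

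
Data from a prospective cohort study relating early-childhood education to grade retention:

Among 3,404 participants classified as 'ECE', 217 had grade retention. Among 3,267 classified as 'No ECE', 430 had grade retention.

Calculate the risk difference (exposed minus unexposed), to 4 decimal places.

From the description: a = 217, b = 3187, c = 430, d = 2837.
Risk in exposed = 217/3404 = 0.063749; risk in unexposed = 430/3267 = 0.131619.
Risk difference = 0.063749 − 0.131619 = -0.067871

-0.0679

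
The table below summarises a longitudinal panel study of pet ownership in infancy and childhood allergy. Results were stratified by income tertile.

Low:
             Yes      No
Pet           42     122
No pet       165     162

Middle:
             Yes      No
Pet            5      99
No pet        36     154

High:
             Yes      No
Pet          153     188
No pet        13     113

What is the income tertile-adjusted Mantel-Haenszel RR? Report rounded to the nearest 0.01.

0.94

RR_MH = Σ(aᵢ·n₀ᵢ/nᵢ) / Σ(cᵢ·n₁ᵢ/nᵢ), with n₁ᵢ = aᵢ+bᵢ (exposed), n₀ᵢ = cᵢ+dᵢ (unexposed), nᵢ = n₁ᵢ+n₀ᵢ.
Stratum 1 (Low): n₁ = 164, n₀ = 327, n = 491; a·n₀/n = 42·327/491 = 27.9715; c·n₁/n = 165·164/491 = 55.1120
Stratum 2 (Middle): n₁ = 104, n₀ = 190, n = 294; a·n₀/n = 5·190/294 = 3.2313; c·n₁/n = 36·104/294 = 12.7347
Stratum 3 (High): n₁ = 341, n₀ = 126, n = 467; a·n₀/n = 153·126/467 = 41.2805; c·n₁/n = 13·341/467 = 9.4925
RR_MH = (27.9715 + 3.2313 + 41.2805) / (55.1120 + 12.7347 + 9.4925) = 72.4833 / 77.3392 = 0.93721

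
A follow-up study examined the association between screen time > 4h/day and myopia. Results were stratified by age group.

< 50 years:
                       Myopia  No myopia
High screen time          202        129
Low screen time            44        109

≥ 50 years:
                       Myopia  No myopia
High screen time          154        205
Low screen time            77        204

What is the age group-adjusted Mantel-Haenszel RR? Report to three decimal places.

1.794

RR_MH = Σ(aᵢ·n₀ᵢ/nᵢ) / Σ(cᵢ·n₁ᵢ/nᵢ), with n₁ᵢ = aᵢ+bᵢ (exposed), n₀ᵢ = cᵢ+dᵢ (unexposed), nᵢ = n₁ᵢ+n₀ᵢ.
Stratum 1 (< 50 years): n₁ = 331, n₀ = 153, n = 484; a·n₀/n = 202·153/484 = 63.8554; c·n₁/n = 44·331/484 = 30.0909
Stratum 2 (≥ 50 years): n₁ = 359, n₀ = 281, n = 640; a·n₀/n = 154·281/640 = 67.6156; c·n₁/n = 77·359/640 = 43.1922
RR_MH = (63.8554 + 67.6156) / (30.0909 + 43.1922) = 131.4710 / 73.2831 = 1.79402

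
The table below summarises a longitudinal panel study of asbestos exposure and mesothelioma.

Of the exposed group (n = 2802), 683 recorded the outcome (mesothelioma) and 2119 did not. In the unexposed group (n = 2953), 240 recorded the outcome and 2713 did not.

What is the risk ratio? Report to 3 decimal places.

From the description: a = 683, b = 2119, c = 240, d = 2713.
Risk in exposed = 683/2802 = 0.24375; risk in unexposed = 240/2953 = 0.08127.
RR = 0.24375 / 0.08127 = 2.99920
The risk among the exposed is 3.00 times that among the unexposed.

2.999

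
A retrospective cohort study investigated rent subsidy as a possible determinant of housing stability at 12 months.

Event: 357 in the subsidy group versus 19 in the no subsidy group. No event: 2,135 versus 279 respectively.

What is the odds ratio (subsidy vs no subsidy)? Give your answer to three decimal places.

From the description: a = 357, b = 2135, c = 19, d = 279.
OR = (a·d)/(b·c) = (357 × 279) / (2135 × 19) = 99603 / 40565 = 2.45539
The odds of housing stability at 12 months are about 2.46 times as high in the subsidy group.

2.455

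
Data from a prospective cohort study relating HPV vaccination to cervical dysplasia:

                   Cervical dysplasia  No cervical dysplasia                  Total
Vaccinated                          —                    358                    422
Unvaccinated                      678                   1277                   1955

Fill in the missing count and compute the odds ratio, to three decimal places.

0.337

The missing cell is in the exposed row: 422 − 358 = 64.
So a = 64, b = 358, c = 678, d = 1277.
OR = (a·d)/(b·c) = (64 × 1277) / (358 × 678) = 81728 / 242724 = 0.33671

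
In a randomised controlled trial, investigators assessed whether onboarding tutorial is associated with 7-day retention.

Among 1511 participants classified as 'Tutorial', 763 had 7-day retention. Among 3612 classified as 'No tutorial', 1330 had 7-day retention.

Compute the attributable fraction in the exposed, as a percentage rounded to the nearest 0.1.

27.1

From the description: a = 763, b = 748, c = 1330, d = 2282.
Risk in exposed = 763/1511 = 0.50496; risk in unexposed = 1330/3612 = 0.36822.
RR = 0.50496/0.36822 = 1.37137
AR% = (RR − 1)/RR × 100 = (1.37137 − 1)/1.37137 × 100 = 27.0805%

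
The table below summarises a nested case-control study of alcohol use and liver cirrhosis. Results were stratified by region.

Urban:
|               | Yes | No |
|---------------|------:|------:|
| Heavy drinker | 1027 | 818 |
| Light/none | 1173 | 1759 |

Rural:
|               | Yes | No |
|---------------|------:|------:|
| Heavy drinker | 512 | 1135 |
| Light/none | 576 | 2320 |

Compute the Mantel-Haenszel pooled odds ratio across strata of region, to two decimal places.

1.86

OR_MH = Σ(aᵢdᵢ/nᵢ) / Σ(bᵢcᵢ/nᵢ), where nᵢ is the stratum total.
Stratum 1 (Urban): n = 4777; a·d/n = 1027·1759/4777 = 378.1647; b·c/n = 818·1173/4777 = 200.8612
Stratum 2 (Rural): n = 4543; a·d/n = 512·2320/4543 = 261.4660; b·c/n = 1135·576/4543 = 143.9049
OR_MH = (378.1647 + 261.4660) / (200.8612 + 143.9049) = 639.6307 / 344.7661 = 1.85526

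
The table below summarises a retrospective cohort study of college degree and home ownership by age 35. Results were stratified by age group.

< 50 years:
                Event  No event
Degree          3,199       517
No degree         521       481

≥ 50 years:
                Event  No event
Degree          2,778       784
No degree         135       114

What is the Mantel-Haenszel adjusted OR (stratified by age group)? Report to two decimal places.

4.82

OR_MH = Σ(aᵢdᵢ/nᵢ) / Σ(bᵢcᵢ/nᵢ), where nᵢ is the stratum total.
Stratum 1 (< 50 years): n = 4718; a·d/n = 3199·481/4718 = 326.1380; b·c/n = 517·521/4718 = 57.0914
Stratum 2 (≥ 50 years): n = 3811; a·d/n = 2778·114/3811 = 83.0994; b·c/n = 784·135/3811 = 27.7722
OR_MH = (326.1380 + 83.0994) / (57.0914 + 27.7722) = 409.2374 / 84.8636 = 4.82230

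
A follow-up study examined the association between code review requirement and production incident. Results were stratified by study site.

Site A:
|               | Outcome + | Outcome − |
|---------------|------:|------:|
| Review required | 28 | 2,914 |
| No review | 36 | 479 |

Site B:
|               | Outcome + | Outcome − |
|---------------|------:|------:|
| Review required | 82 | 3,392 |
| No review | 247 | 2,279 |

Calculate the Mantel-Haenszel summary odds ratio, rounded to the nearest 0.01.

0.21

OR_MH = Σ(aᵢdᵢ/nᵢ) / Σ(bᵢcᵢ/nᵢ), where nᵢ is the stratum total.
Stratum 1 (Site A): n = 3457; a·d/n = 28·479/3457 = 3.8797; b·c/n = 2914·36/3457 = 30.3454
Stratum 2 (Site B): n = 6000; a·d/n = 82·2279/6000 = 31.1463; b·c/n = 3392·247/6000 = 139.6373
OR_MH = (3.8797 + 31.1463) / (30.3454 + 139.6373) = 35.0260 / 169.9827 = 0.20606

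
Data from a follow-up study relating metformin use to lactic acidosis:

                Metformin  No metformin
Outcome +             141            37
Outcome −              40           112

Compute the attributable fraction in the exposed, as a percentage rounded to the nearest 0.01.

68.12

Reading the table with exposure as columns: a = 141 (Metformin, case), b = 40 (Metformin, non-case), c = 37 (No metformin, case), d = 112.
Risk in exposed = 141/181 = 0.77901; risk in unexposed = 37/149 = 0.24832.
RR = 0.77901/0.24832 = 3.13708
AR% = (RR − 1)/RR × 100 = (3.13708 − 1)/3.13708 × 100 = 68.1232%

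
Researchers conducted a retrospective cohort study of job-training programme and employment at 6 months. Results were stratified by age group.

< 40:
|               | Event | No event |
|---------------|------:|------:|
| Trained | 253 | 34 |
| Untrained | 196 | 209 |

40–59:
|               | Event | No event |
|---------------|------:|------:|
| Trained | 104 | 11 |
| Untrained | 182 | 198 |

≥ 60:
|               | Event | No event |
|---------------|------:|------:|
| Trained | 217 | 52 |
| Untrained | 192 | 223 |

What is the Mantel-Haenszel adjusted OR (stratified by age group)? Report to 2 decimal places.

6.68

OR_MH = Σ(aᵢdᵢ/nᵢ) / Σ(bᵢcᵢ/nᵢ), where nᵢ is the stratum total.
Stratum 1 (< 40): n = 692; a·d/n = 253·209/692 = 76.4118; b·c/n = 34·196/692 = 9.6301
Stratum 2 (40–59): n = 495; a·d/n = 104·198/495 = 41.6000; b·c/n = 11·182/495 = 4.0444
Stratum 3 (≥ 60): n = 684; a·d/n = 217·223/684 = 70.7471; b·c/n = 52·192/684 = 14.5965
OR_MH = (76.4118 + 41.6000 + 70.7471) / (9.6301 + 4.0444 + 14.5965) = 188.7589 / 28.2710 = 6.67677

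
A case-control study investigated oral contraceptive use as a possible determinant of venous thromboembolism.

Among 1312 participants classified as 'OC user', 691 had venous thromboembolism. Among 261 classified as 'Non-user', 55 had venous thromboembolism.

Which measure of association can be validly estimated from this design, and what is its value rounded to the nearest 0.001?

4.168

From the description: a = 691, b = 621, c = 55, d = 206.
This is a case-control study: participants were sampled on outcome status, so risks in the source population cannot be estimated directly — relative risk is not valid here. The odds ratio is the appropriate measure.
OR = (a·d)/(b·c) = (691 × 206) / (621 × 55) = 142346 / 34155 = 4.16765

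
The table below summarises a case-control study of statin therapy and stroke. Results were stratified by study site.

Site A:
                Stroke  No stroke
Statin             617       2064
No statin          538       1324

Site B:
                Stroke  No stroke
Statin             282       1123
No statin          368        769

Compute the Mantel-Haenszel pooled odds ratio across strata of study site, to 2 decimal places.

OR_MH = Σ(aᵢdᵢ/nᵢ) / Σ(bᵢcᵢ/nᵢ), where nᵢ is the stratum total.
Stratum 1 (Site A): n = 4543; a·d/n = 617·1324/4543 = 179.8169; b·c/n = 2064·538/4543 = 244.4270
Stratum 2 (Site B): n = 2542; a·d/n = 282·769/2542 = 85.3100; b·c/n = 1123·368/2542 = 162.5744
OR_MH = (179.8169 + 85.3100) / (244.4270 + 162.5744) = 265.1269 / 407.0014 = 0.65142

0.65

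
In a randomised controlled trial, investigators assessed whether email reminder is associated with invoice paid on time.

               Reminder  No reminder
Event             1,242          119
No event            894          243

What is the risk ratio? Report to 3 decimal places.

1.769

Reading the table with exposure as columns: a = 1242 (Reminder, case), b = 894 (Reminder, non-case), c = 119 (No reminder, case), d = 243.
Risk in exposed = 1242/2136 = 0.58146; risk in unexposed = 119/362 = 0.32873.
RR = 0.58146 / 0.32873 = 1.76881
The risk among the exposed is 1.77 times that among the unexposed.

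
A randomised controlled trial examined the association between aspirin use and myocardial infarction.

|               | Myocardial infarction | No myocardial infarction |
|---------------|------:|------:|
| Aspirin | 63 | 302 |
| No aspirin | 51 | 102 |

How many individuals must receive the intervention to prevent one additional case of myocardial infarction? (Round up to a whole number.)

Risk in treated group = 63/365 = 0.17260; risk in control = 51/153 = 0.33333.
Absolute risk reduction = 0.33333 − 0.17260 = 0.16073
NNT = 1 / ARR = 1 / 0.16073 = 6.222 → round up → 7

7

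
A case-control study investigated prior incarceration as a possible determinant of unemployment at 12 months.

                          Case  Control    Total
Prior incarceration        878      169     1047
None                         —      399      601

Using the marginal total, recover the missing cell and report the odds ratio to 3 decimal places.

The missing cell is in the unexposed row: 601 − 399 = 202.
So a = 878, b = 169, c = 202, d = 399.
OR = (a·d)/(b·c) = (878 × 399) / (169 × 202) = 350322 / 34138 = 10.26194

10.262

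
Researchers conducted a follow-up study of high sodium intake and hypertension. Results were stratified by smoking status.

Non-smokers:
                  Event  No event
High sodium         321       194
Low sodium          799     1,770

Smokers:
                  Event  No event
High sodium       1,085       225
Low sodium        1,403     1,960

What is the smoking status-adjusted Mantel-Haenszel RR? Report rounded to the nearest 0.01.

RR_MH = Σ(aᵢ·n₀ᵢ/nᵢ) / Σ(cᵢ·n₁ᵢ/nᵢ), with n₁ᵢ = aᵢ+bᵢ (exposed), n₀ᵢ = cᵢ+dᵢ (unexposed), nᵢ = n₁ᵢ+n₀ᵢ.
Stratum 1 (Non-smokers): n₁ = 515, n₀ = 2569, n = 3084; a·n₀/n = 321·2569/3084 = 267.3959; c·n₁/n = 799·515/3084 = 133.4257
Stratum 2 (Smokers): n₁ = 1310, n₀ = 3363, n = 4673; a·n₀/n = 1085·3363/4673 = 780.8378; c·n₁/n = 1403·1310/4673 = 393.3084
RR_MH = (267.3959 + 780.8378) / (133.4257 + 393.3084) = 1048.2337 / 526.7341 = 1.99006

1.99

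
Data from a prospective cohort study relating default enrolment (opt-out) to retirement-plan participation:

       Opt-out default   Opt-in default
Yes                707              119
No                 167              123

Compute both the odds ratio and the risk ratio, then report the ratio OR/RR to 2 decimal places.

Reading the table with exposure as columns: a = 707 (Opt-out default, case), b = 167 (Opt-out default, non-case), c = 119 (Opt-in default, case), d = 123.
OR = (707·123)/(167·119) = 86961/19873 = 4.37584
Risk in exposed = 707/874 = 0.80892; risk in unexposed = 119/242 = 0.49174; RR = 1.64504
OR/RR = 4.37584 / 1.64504 = 2.66002
The outcome is not rare, so the OR lies further from 1 than the RR.

2.66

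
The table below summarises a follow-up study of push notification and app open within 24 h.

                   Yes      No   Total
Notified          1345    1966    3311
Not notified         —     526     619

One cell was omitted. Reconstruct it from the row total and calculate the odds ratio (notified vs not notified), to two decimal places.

The missing cell is in the unexposed row: 619 − 526 = 93.
So a = 1345, b = 1966, c = 93, d = 526.
OR = (a·d)/(b·c) = (1345 × 526) / (1966 × 93) = 707470 / 182838 = 3.86938

3.87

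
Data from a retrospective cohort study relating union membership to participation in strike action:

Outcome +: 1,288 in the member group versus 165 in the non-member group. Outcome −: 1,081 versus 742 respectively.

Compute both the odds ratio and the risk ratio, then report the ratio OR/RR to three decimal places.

From the description: a = 1288, b = 1081, c = 165, d = 742.
OR = (1288·742)/(1081·165) = 955696/178365 = 5.35809
Risk in exposed = 1288/2369 = 0.54369; risk in unexposed = 165/907 = 0.18192; RR = 2.98864
OR/RR = 5.35809 / 2.98864 = 1.79282
The outcome is not rare, so the OR lies further from 1 than the RR.

1.793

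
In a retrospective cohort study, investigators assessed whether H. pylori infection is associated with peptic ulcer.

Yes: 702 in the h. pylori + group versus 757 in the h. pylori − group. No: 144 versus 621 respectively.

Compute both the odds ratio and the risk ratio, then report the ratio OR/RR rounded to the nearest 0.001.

2.648

From the description: a = 702, b = 144, c = 757, d = 621.
OR = (702·621)/(144·757) = 435942/109008 = 3.99917
Risk in exposed = 702/846 = 0.82979; risk in unexposed = 757/1378 = 0.54935; RR = 1.51050
OR/RR = 3.99917 / 1.51050 = 2.64759
The outcome is not rare, so the OR lies further from 1 than the RR.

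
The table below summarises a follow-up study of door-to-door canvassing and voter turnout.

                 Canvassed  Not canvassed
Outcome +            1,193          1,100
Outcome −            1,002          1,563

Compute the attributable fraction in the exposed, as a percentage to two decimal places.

Reading the table with exposure as columns: a = 1193 (Canvassed, case), b = 1002 (Canvassed, non-case), c = 1100 (Not canvassed, case), d = 1563.
Risk in exposed = 1193/2195 = 0.54351; risk in unexposed = 1100/2663 = 0.41307.
RR = 0.54351/0.41307 = 1.31578
AR% = (RR − 1)/RR × 100 = (1.31578 − 1)/1.31578 × 100 = 23.9996%

24.00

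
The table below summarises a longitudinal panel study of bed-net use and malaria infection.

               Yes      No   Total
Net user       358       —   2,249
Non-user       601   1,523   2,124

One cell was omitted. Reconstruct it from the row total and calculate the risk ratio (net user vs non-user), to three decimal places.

The missing cell is in the exposed row: 2249 − 358 = 1891.
So a = 358, b = 1891, c = 601, d = 1523.
RR = [a/(a+b)] / [c/(c+d)] = (358/2249) / (601/2124) = 0.15918/0.28296 = 0.56257

0.563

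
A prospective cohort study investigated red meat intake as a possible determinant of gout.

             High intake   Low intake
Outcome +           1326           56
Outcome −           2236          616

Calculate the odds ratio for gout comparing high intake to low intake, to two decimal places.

Reading the table with exposure as columns: a = 1326 (High intake, case), b = 2236 (High intake, non-case), c = 56 (Low intake, case), d = 616.
OR = (a·d)/(b·c) = (1326 × 616) / (2236 × 56) = 816816 / 125216 = 6.52326
The odds of gout are about 6.52 times as high in the high intake group.

6.52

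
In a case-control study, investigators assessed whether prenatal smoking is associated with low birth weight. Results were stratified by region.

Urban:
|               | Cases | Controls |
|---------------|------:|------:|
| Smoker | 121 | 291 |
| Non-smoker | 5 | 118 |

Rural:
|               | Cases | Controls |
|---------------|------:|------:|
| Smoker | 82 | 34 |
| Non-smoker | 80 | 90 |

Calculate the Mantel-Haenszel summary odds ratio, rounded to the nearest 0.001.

OR_MH = Σ(aᵢdᵢ/nᵢ) / Σ(bᵢcᵢ/nᵢ), where nᵢ is the stratum total.
Stratum 1 (Urban): n = 535; a·d/n = 121·118/535 = 26.6879; b·c/n = 291·5/535 = 2.7196
Stratum 2 (Rural): n = 286; a·d/n = 82·90/286 = 25.8042; b·c/n = 34·80/286 = 9.5105
OR_MH = (26.6879 + 25.8042) / (2.7196 + 9.5105) = 52.4920 / 12.2301 = 4.29203

4.292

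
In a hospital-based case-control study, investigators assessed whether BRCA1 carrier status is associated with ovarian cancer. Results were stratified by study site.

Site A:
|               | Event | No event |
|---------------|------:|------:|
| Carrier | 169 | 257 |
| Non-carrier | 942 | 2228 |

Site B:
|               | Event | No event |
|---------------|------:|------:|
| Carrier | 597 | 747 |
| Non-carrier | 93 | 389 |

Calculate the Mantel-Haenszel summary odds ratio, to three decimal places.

OR_MH = Σ(aᵢdᵢ/nᵢ) / Σ(bᵢcᵢ/nᵢ), where nᵢ is the stratum total.
Stratum 1 (Site A): n = 3596; a·d/n = 169·2228/3596 = 104.7086; b·c/n = 257·942/3596 = 67.3231
Stratum 2 (Site B): n = 1826; a·d/n = 597·389/1826 = 127.1813; b·c/n = 747·93/1826 = 38.0455
OR_MH = (104.7086 + 127.1813) / (67.3231 + 38.0455) = 231.8898 / 105.3686 = 2.20075

2.201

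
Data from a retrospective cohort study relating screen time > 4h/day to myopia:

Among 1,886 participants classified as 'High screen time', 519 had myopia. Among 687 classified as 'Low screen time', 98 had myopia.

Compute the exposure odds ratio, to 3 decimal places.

2.282

From the description: a = 519, b = 1367, c = 98, d = 589.
OR = (a·d)/(b·c) = (519 × 589) / (1367 × 98) = 305691 / 133966 = 2.28186
The odds of myopia are about 2.28 times as high in the high screen time group.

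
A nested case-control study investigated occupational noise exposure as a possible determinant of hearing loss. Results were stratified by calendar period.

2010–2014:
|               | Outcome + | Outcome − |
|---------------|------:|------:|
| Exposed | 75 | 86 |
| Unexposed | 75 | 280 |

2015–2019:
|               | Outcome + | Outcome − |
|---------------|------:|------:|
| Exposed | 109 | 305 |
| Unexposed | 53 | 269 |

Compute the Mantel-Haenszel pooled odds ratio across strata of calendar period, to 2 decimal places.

2.34

OR_MH = Σ(aᵢdᵢ/nᵢ) / Σ(bᵢcᵢ/nᵢ), where nᵢ is the stratum total.
Stratum 1 (2010–2014): n = 516; a·d/n = 75·280/516 = 40.6977; b·c/n = 86·75/516 = 12.5000
Stratum 2 (2015–2019): n = 736; a·d/n = 109·269/736 = 39.8383; b·c/n = 305·53/736 = 21.9633
OR_MH = (40.6977 + 39.8383) / (12.5000 + 21.9633) = 80.5360 / 34.4633 = 2.33686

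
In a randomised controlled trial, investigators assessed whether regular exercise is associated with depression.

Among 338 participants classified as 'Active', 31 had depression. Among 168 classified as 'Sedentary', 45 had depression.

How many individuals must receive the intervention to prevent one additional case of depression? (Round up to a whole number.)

6

Risk in treated group = 31/338 = 0.09172; risk in control = 45/168 = 0.26786.
Absolute risk reduction = 0.26786 − 0.09172 = 0.17614
NNT = 1 / ARR = 1 / 0.17614 = 5.677 → round up → 6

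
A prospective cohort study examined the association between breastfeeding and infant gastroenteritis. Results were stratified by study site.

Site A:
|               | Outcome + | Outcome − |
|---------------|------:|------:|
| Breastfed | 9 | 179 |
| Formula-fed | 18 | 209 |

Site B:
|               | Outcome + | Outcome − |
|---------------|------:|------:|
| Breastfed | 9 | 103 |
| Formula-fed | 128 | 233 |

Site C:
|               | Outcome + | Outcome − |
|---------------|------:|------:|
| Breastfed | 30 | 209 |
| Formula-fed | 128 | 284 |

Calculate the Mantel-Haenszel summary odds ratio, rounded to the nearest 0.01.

OR_MH = Σ(aᵢdᵢ/nᵢ) / Σ(bᵢcᵢ/nᵢ), where nᵢ is the stratum total.
Stratum 1 (Site A): n = 415; a·d/n = 9·209/415 = 4.5325; b·c/n = 179·18/415 = 7.7639
Stratum 2 (Site B): n = 473; a·d/n = 9·233/473 = 4.4334; b·c/n = 103·128/473 = 27.8732
Stratum 3 (Site C): n = 651; a·d/n = 30·284/651 = 13.0876; b·c/n = 209·128/651 = 41.0937
OR_MH = (4.5325 + 4.4334 + 13.0876) / (7.7639 + 27.8732 + 41.0937) = 22.0535 / 76.7307 = 0.28741

0.29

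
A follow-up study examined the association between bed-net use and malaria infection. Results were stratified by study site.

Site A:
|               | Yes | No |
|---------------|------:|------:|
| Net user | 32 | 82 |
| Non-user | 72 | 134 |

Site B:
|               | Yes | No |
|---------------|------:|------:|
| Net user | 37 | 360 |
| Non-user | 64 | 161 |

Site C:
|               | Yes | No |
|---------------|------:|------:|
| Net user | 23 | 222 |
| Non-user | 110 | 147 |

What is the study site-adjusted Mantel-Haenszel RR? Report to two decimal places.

RR_MH = Σ(aᵢ·n₀ᵢ/nᵢ) / Σ(cᵢ·n₁ᵢ/nᵢ), with n₁ᵢ = aᵢ+bᵢ (exposed), n₀ᵢ = cᵢ+dᵢ (unexposed), nᵢ = n₁ᵢ+n₀ᵢ.
Stratum 1 (Site A): n₁ = 114, n₀ = 206, n = 320; a·n₀/n = 32·206/320 = 20.6000; c·n₁/n = 72·114/320 = 25.6500
Stratum 2 (Site B): n₁ = 397, n₀ = 225, n = 622; a·n₀/n = 37·225/622 = 13.3842; c·n₁/n = 64·397/622 = 40.8489
Stratum 3 (Site C): n₁ = 245, n₀ = 257, n = 502; a·n₀/n = 23·257/502 = 11.7749; c·n₁/n = 110·245/502 = 53.6853
RR_MH = (20.6000 + 13.3842 + 11.7749) / (25.6500 + 40.8489 + 53.6853) = 45.7591 / 120.1841 = 0.38074

0.38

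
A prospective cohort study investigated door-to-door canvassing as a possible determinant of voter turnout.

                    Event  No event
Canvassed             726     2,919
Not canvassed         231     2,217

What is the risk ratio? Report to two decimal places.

2.11

Cells: a = 726, b = 2919, c = 231, d = 2217.
Risk in exposed = 726/3645 = 0.19918; risk in unexposed = 231/2448 = 0.09436.
RR = 0.19918 / 0.09436 = 2.11076
The risk among the exposed is 2.11 times that among the unexposed.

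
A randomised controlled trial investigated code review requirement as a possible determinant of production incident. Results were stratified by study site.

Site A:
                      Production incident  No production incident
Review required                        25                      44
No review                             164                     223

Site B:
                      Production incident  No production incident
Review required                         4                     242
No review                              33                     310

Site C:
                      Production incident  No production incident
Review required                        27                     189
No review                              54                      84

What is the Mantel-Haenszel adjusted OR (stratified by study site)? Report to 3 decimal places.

0.356

OR_MH = Σ(aᵢdᵢ/nᵢ) / Σ(bᵢcᵢ/nᵢ), where nᵢ is the stratum total.
Stratum 1 (Site A): n = 456; a·d/n = 25·223/456 = 12.2259; b·c/n = 44·164/456 = 15.8246
Stratum 2 (Site B): n = 589; a·d/n = 4·310/589 = 2.1053; b·c/n = 242·33/589 = 13.5586
Stratum 3 (Site C): n = 354; a·d/n = 27·84/354 = 6.4068; b·c/n = 189·54/354 = 28.8305
OR_MH = (12.2259 + 2.1053 + 6.4068) / (15.8246 + 13.5586 + 28.8305) = 20.7379 / 58.2136 = 0.35624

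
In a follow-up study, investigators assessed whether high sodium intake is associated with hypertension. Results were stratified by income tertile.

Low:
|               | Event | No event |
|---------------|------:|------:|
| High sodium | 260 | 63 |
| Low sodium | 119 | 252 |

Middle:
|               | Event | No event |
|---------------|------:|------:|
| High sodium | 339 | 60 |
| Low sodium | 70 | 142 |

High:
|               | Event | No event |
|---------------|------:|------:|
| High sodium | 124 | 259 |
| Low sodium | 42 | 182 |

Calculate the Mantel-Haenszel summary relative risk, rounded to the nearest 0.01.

2.37

RR_MH = Σ(aᵢ·n₀ᵢ/nᵢ) / Σ(cᵢ·n₁ᵢ/nᵢ), with n₁ᵢ = aᵢ+bᵢ (exposed), n₀ᵢ = cᵢ+dᵢ (unexposed), nᵢ = n₁ᵢ+n₀ᵢ.
Stratum 1 (Low): n₁ = 323, n₀ = 371, n = 694; a·n₀/n = 260·371/694 = 138.9914; c·n₁/n = 119·323/694 = 55.3847
Stratum 2 (Middle): n₁ = 399, n₀ = 212, n = 611; a·n₀/n = 339·212/611 = 117.6236; c·n₁/n = 70·399/611 = 45.7119
Stratum 3 (High): n₁ = 383, n₀ = 224, n = 607; a·n₀/n = 124·224/607 = 45.7595; c·n₁/n = 42·383/607 = 26.5008
RR_MH = (138.9914 + 117.6236 + 45.7595) / (55.3847 + 45.7119 + 26.5008) = 302.3744 / 127.5975 = 2.36975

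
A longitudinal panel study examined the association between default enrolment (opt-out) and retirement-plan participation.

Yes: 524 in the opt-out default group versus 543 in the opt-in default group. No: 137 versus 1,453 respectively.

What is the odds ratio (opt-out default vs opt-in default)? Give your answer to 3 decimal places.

10.235

From the description: a = 524, b = 137, c = 543, d = 1453.
OR = (a·d)/(b·c) = (524 × 1453) / (137 × 543) = 761372 / 74391 = 10.23473
The odds of retirement-plan participation are about 10.23 times as high in the opt-out default group.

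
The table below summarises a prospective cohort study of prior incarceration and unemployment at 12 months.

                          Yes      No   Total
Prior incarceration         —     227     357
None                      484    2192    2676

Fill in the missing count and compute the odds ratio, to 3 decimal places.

2.594

The missing cell is in the exposed row: 357 − 227 = 130.
So a = 130, b = 227, c = 484, d = 2192.
OR = (a·d)/(b·c) = (130 × 2192) / (227 × 484) = 284960 / 109868 = 2.59366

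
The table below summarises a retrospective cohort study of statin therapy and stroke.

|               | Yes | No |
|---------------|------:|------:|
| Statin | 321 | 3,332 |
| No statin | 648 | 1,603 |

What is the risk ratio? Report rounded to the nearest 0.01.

0.31

Cells: a = 321, b = 3332, c = 648, d = 1603.
Risk in exposed = 321/3653 = 0.08787; risk in unexposed = 648/2251 = 0.28787.
RR = 0.08787 / 0.28787 = 0.30525
The risk is 69% lower among the exposed than among the unexposed.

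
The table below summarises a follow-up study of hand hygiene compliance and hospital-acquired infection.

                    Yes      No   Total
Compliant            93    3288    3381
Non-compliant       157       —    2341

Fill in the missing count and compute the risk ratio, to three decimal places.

0.410

The missing cell is in the unexposed row: 2341 − 157 = 2184.
So a = 93, b = 3288, c = 157, d = 2184.
RR = [a/(a+b)] / [c/(c+d)] = (93/3381) / (157/2341) = 0.02751/0.06707 = 0.41015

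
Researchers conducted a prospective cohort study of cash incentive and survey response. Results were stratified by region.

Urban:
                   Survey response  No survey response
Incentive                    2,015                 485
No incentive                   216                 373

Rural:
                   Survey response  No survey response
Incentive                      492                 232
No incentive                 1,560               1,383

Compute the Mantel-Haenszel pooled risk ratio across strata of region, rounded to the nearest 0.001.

RR_MH = Σ(aᵢ·n₀ᵢ/nᵢ) / Σ(cᵢ·n₁ᵢ/nᵢ), with n₁ᵢ = aᵢ+bᵢ (exposed), n₀ᵢ = cᵢ+dᵢ (unexposed), nᵢ = n₁ᵢ+n₀ᵢ.
Stratum 1 (Urban): n₁ = 2500, n₀ = 589, n = 3089; a·n₀/n = 2015·589/3089 = 384.2133; c·n₁/n = 216·2500/3089 = 174.8139
Stratum 2 (Rural): n₁ = 724, n₀ = 2943, n = 3667; a·n₀/n = 492·2943/3667 = 394.8612; c·n₁/n = 1560·724/3667 = 308.0011
RR_MH = (384.2133 + 394.8612) / (174.8139 + 308.0011) = 779.0745 / 482.8149 = 1.61361

1.614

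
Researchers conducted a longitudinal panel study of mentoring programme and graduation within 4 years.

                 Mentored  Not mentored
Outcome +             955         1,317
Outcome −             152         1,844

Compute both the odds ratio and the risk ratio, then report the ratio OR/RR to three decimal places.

Reading the table with exposure as columns: a = 955 (Mentored, case), b = 152 (Mentored, non-case), c = 1317 (Not mentored, case), d = 1844.
OR = (955·1844)/(152·1317) = 1761020/200184 = 8.79701
Risk in exposed = 955/1107 = 0.86269; risk in unexposed = 1317/3161 = 0.41664; RR = 2.07059
OR/RR = 8.79701 / 2.07059 = 4.24855
The outcome is not rare, so the OR lies further from 1 than the RR.

4.249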